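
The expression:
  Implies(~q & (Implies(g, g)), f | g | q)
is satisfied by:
  {q: True, g: True, f: True}
  {q: True, g: True, f: False}
  {q: True, f: True, g: False}
  {q: True, f: False, g: False}
  {g: True, f: True, q: False}
  {g: True, f: False, q: False}
  {f: True, g: False, q: False}


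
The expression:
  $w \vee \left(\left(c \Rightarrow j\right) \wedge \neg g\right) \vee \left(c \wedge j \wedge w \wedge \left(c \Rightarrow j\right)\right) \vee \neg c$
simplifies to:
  $w \vee \left(j \wedge \neg g\right) \vee \neg c$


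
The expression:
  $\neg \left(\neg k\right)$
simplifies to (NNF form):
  $k$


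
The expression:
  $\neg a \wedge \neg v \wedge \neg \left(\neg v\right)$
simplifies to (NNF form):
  $\text{False}$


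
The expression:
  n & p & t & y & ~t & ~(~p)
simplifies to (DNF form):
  False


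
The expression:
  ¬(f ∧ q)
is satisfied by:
  {q: False, f: False}
  {f: True, q: False}
  {q: True, f: False}


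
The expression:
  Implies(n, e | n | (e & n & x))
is always true.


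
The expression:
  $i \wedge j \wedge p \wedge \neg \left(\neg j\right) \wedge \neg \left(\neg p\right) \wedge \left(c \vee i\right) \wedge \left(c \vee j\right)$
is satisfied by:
  {p: True, i: True, j: True}


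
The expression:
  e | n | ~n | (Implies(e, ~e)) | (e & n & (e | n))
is always true.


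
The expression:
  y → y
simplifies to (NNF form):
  True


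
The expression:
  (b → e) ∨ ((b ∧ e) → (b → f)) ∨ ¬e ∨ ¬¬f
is always true.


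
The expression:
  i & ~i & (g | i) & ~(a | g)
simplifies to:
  False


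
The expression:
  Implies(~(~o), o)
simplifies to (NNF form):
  True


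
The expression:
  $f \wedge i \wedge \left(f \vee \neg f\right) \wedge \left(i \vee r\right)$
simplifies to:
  $f \wedge i$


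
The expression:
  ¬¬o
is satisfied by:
  {o: True}


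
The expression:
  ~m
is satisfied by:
  {m: False}


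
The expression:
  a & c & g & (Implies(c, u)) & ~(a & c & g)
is never true.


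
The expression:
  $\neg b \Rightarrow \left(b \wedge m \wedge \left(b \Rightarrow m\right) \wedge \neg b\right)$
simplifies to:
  $b$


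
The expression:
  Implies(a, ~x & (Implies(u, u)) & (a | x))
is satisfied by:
  {x: False, a: False}
  {a: True, x: False}
  {x: True, a: False}


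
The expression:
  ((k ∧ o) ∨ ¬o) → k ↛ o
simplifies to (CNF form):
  (k ∨ o) ∧ (k ∨ ¬k) ∧ (o ∨ ¬o) ∧ (¬k ∨ ¬o)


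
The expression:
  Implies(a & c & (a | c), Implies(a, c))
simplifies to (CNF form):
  True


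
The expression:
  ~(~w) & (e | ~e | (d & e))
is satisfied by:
  {w: True}


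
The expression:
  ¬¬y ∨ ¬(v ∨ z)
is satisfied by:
  {y: True, v: False, z: False}
  {y: True, z: True, v: False}
  {y: True, v: True, z: False}
  {y: True, z: True, v: True}
  {z: False, v: False, y: False}


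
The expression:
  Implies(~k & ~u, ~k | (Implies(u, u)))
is always true.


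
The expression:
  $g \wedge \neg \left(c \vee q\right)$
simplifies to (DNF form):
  $g \wedge \neg c \wedge \neg q$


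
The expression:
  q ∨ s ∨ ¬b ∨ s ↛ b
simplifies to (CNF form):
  q ∨ s ∨ ¬b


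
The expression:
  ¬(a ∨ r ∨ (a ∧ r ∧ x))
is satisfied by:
  {r: False, a: False}


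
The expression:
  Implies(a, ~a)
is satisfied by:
  {a: False}


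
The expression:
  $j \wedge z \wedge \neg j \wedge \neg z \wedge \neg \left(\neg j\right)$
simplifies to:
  $\text{False}$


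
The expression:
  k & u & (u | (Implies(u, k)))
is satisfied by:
  {u: True, k: True}


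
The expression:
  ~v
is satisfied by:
  {v: False}


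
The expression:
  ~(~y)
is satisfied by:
  {y: True}


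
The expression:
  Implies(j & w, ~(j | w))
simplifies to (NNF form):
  ~j | ~w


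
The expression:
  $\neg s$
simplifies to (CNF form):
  $\neg s$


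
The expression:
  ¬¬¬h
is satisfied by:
  {h: False}


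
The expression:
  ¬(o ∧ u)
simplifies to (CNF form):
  ¬o ∨ ¬u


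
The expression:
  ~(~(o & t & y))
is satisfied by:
  {t: True, o: True, y: True}


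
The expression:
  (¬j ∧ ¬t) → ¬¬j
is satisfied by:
  {t: True, j: True}
  {t: True, j: False}
  {j: True, t: False}


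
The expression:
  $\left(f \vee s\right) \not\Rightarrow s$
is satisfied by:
  {f: True, s: False}


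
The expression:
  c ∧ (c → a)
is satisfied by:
  {a: True, c: True}


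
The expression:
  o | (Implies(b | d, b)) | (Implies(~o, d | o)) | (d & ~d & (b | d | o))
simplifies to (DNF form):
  True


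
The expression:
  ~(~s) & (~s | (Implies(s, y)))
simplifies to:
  s & y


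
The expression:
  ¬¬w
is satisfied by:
  {w: True}


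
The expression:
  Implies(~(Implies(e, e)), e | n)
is always true.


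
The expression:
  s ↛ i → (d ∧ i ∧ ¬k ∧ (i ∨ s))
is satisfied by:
  {i: True, s: False}
  {s: False, i: False}
  {s: True, i: True}


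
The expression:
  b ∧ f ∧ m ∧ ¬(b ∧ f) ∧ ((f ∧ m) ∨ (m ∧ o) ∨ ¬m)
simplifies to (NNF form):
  False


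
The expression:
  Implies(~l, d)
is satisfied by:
  {d: True, l: True}
  {d: True, l: False}
  {l: True, d: False}


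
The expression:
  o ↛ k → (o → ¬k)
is always true.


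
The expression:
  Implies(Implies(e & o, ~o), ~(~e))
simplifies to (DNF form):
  e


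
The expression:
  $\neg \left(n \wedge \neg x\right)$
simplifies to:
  $x \vee \neg n$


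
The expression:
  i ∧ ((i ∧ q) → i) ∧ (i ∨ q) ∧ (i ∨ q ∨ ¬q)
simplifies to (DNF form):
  i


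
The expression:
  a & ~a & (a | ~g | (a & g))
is never true.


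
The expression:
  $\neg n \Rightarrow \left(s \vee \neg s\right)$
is always true.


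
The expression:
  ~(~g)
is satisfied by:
  {g: True}


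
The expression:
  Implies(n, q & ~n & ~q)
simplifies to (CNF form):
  ~n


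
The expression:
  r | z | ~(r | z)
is always true.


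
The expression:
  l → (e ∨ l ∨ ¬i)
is always true.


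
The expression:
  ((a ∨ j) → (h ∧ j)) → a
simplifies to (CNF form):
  (a ∨ j) ∧ (a ∨ ¬h)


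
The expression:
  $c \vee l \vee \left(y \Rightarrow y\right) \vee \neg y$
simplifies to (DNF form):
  $\text{True}$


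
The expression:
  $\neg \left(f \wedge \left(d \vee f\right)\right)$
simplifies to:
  $\neg f$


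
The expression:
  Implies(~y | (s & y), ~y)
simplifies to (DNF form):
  ~s | ~y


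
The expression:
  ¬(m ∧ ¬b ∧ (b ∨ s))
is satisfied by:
  {b: True, s: False, m: False}
  {s: False, m: False, b: False}
  {b: True, m: True, s: False}
  {m: True, s: False, b: False}
  {b: True, s: True, m: False}
  {s: True, b: False, m: False}
  {b: True, m: True, s: True}


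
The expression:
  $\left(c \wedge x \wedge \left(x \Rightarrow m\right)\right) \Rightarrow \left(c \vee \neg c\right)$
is always true.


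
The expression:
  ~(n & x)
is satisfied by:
  {x: False, n: False}
  {n: True, x: False}
  {x: True, n: False}


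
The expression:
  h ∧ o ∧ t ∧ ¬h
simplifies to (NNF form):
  False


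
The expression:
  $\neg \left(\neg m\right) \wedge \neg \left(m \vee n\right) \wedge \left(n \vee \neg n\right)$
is never true.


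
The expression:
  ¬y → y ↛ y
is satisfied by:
  {y: True}


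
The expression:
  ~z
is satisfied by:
  {z: False}


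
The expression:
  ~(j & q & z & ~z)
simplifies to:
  True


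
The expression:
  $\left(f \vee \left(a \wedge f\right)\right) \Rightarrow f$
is always true.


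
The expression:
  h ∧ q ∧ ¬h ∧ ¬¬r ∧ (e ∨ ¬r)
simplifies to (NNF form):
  False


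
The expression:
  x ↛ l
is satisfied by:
  {x: True, l: False}


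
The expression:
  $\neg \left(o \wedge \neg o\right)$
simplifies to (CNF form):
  $\text{True}$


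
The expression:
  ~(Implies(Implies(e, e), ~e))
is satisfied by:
  {e: True}


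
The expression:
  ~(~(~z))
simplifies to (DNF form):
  ~z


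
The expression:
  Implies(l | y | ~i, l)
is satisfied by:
  {i: True, l: True, y: False}
  {l: True, y: False, i: False}
  {i: True, l: True, y: True}
  {l: True, y: True, i: False}
  {i: True, y: False, l: False}


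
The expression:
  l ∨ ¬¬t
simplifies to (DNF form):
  l ∨ t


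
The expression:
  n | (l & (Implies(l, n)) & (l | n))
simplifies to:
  n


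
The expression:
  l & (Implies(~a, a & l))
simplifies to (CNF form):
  a & l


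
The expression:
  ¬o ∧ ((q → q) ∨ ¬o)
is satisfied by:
  {o: False}


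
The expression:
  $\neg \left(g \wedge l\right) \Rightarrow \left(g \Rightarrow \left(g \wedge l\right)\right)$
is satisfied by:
  {l: True, g: False}
  {g: False, l: False}
  {g: True, l: True}


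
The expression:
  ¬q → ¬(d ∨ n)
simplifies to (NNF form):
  q ∨ (¬d ∧ ¬n)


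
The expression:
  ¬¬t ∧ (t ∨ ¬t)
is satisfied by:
  {t: True}


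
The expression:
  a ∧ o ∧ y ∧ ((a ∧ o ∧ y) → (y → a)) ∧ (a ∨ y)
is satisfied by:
  {a: True, o: True, y: True}


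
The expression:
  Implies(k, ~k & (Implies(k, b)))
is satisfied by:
  {k: False}


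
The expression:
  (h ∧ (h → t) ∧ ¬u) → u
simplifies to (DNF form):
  u ∨ ¬h ∨ ¬t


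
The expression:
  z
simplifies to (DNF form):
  z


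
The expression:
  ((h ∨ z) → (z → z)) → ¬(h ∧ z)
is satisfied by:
  {h: False, z: False}
  {z: True, h: False}
  {h: True, z: False}


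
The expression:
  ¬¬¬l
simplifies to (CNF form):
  ¬l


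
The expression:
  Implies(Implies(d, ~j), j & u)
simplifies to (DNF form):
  (d & j) | (j & u)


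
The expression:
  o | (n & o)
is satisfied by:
  {o: True}


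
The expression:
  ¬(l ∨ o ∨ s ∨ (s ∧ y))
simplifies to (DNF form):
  ¬l ∧ ¬o ∧ ¬s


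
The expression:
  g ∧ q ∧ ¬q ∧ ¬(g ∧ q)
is never true.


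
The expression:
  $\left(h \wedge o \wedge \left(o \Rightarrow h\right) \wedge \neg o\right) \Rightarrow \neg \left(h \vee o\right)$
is always true.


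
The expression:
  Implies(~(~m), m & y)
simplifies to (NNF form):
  y | ~m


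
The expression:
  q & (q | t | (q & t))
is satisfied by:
  {q: True}


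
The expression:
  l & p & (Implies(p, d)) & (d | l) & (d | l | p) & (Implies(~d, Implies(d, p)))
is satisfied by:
  {p: True, d: True, l: True}


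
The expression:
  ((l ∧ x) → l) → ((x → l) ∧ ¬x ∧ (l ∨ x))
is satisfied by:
  {l: True, x: False}


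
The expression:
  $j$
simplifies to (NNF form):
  $j$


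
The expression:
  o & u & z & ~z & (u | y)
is never true.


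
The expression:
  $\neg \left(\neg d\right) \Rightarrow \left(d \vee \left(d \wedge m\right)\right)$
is always true.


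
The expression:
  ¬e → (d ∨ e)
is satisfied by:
  {d: True, e: True}
  {d: True, e: False}
  {e: True, d: False}


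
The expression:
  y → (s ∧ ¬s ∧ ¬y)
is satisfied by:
  {y: False}


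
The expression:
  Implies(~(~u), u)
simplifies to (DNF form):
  True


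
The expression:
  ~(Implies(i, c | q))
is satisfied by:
  {i: True, q: False, c: False}


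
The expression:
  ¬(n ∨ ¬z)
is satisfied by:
  {z: True, n: False}


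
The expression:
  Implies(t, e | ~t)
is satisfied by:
  {e: True, t: False}
  {t: False, e: False}
  {t: True, e: True}


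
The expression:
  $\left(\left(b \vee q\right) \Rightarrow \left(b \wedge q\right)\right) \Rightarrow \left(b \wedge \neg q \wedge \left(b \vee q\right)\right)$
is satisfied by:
  {q: True, b: False}
  {b: True, q: False}


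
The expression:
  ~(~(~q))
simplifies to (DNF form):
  ~q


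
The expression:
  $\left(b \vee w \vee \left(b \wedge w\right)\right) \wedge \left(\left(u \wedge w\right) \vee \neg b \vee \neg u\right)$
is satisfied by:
  {w: True, b: True, u: False}
  {w: True, b: False, u: False}
  {w: True, u: True, b: True}
  {w: True, u: True, b: False}
  {b: True, u: False, w: False}


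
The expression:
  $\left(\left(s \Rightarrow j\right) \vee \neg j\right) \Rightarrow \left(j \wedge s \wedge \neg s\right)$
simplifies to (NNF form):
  $\text{False}$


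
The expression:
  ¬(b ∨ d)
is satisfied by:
  {d: False, b: False}


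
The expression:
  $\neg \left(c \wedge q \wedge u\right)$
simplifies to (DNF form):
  $\neg c \vee \neg q \vee \neg u$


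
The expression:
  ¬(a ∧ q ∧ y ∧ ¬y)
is always true.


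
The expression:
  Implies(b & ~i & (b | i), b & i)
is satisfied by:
  {i: True, b: False}
  {b: False, i: False}
  {b: True, i: True}


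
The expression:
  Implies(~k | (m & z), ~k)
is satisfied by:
  {k: False, z: False, m: False}
  {m: True, k: False, z: False}
  {z: True, k: False, m: False}
  {m: True, z: True, k: False}
  {k: True, m: False, z: False}
  {m: True, k: True, z: False}
  {z: True, k: True, m: False}


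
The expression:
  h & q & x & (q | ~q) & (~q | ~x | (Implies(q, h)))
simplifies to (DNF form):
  h & q & x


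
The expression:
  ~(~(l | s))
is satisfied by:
  {l: True, s: True}
  {l: True, s: False}
  {s: True, l: False}


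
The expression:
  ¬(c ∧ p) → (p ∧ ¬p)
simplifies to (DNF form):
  c ∧ p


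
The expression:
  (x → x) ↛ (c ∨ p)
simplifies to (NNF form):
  ¬c ∧ ¬p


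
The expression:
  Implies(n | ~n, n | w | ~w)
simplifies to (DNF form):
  True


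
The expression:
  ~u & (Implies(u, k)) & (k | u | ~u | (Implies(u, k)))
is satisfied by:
  {u: False}


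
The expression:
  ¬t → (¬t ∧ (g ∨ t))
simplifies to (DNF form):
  g ∨ t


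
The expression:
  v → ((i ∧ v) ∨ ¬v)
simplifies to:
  i ∨ ¬v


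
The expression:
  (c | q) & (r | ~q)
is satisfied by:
  {r: True, c: True, q: False}
  {c: True, q: False, r: False}
  {q: True, r: True, c: True}
  {q: True, r: True, c: False}


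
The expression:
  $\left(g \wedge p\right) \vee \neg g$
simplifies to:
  $p \vee \neg g$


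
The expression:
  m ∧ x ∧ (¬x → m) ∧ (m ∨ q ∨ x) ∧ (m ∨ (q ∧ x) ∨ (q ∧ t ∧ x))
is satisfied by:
  {m: True, x: True}


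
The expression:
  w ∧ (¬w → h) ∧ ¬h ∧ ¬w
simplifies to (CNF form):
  False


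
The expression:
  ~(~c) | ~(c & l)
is always true.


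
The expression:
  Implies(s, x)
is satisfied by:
  {x: True, s: False}
  {s: False, x: False}
  {s: True, x: True}


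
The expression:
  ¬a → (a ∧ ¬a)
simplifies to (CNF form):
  a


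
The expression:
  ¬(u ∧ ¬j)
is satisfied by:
  {j: True, u: False}
  {u: False, j: False}
  {u: True, j: True}


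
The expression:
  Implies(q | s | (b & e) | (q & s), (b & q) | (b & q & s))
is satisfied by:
  {b: True, q: True, s: False, e: False}
  {b: True, q: True, e: True, s: False}
  {b: True, q: True, s: True, e: False}
  {b: True, q: True, e: True, s: True}
  {b: False, s: False, e: False, q: False}
  {b: True, s: False, e: False, q: False}
  {e: True, b: False, s: False, q: False}


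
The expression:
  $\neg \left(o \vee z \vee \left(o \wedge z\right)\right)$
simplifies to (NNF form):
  $\neg o \wedge \neg z$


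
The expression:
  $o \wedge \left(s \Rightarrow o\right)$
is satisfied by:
  {o: True}


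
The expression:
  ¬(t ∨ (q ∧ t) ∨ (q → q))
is never true.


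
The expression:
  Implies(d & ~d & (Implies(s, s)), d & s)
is always true.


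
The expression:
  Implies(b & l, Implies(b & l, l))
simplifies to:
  True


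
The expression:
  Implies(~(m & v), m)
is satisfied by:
  {m: True}


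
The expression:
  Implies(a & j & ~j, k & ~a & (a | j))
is always true.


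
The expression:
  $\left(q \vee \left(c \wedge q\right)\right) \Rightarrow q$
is always true.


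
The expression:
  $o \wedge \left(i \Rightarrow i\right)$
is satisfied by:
  {o: True}


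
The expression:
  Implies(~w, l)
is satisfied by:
  {l: True, w: True}
  {l: True, w: False}
  {w: True, l: False}


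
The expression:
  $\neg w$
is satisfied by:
  {w: False}


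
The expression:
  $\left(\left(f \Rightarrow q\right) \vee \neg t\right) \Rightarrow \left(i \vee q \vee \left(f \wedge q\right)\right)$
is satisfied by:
  {i: True, q: True, f: True, t: True}
  {i: True, q: True, f: True, t: False}
  {i: True, q: True, t: True, f: False}
  {i: True, q: True, t: False, f: False}
  {i: True, f: True, t: True, q: False}
  {i: True, f: True, t: False, q: False}
  {i: True, f: False, t: True, q: False}
  {i: True, f: False, t: False, q: False}
  {q: True, f: True, t: True, i: False}
  {q: True, f: True, t: False, i: False}
  {q: True, t: True, f: False, i: False}
  {q: True, t: False, f: False, i: False}
  {f: True, t: True, q: False, i: False}


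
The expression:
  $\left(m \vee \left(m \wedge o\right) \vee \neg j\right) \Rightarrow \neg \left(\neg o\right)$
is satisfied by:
  {o: True, j: True, m: False}
  {o: True, m: False, j: False}
  {o: True, j: True, m: True}
  {o: True, m: True, j: False}
  {j: True, m: False, o: False}


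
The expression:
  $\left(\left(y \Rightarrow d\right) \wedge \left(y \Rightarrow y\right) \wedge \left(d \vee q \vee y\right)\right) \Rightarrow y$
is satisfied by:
  {y: True, d: False, q: False}
  {y: True, q: True, d: False}
  {y: True, d: True, q: False}
  {y: True, q: True, d: True}
  {q: False, d: False, y: False}


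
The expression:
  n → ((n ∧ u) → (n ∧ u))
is always true.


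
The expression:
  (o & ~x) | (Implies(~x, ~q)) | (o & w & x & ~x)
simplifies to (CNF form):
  o | x | ~q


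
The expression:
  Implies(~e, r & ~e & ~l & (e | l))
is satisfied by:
  {e: True}


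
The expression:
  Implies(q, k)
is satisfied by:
  {k: True, q: False}
  {q: False, k: False}
  {q: True, k: True}


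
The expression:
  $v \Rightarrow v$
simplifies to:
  $\text{True}$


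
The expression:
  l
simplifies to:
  l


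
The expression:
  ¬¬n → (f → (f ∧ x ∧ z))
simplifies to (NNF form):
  (x ∧ z) ∨ ¬f ∨ ¬n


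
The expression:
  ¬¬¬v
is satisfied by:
  {v: False}


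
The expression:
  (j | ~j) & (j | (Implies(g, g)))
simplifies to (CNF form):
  True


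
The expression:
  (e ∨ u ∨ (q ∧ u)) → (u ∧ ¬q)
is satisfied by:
  {q: False, e: False, u: False}
  {u: True, q: False, e: False}
  {u: True, e: True, q: False}
  {q: True, u: False, e: False}


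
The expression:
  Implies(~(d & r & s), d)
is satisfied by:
  {d: True}


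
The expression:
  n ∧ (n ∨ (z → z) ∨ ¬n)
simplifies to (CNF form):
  n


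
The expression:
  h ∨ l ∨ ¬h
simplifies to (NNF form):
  True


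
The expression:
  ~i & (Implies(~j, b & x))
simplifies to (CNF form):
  ~i & (b | j) & (j | x)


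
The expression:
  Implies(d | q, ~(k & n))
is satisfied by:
  {d: False, k: False, n: False, q: False}
  {q: True, d: False, k: False, n: False}
  {d: True, q: False, k: False, n: False}
  {q: True, d: True, k: False, n: False}
  {n: True, q: False, d: False, k: False}
  {n: True, q: True, d: False, k: False}
  {n: True, d: True, q: False, k: False}
  {n: True, q: True, d: True, k: False}
  {k: True, n: False, d: False, q: False}
  {k: True, q: True, n: False, d: False}
  {k: True, d: True, n: False, q: False}
  {q: True, k: True, d: True, n: False}
  {k: True, n: True, q: False, d: False}


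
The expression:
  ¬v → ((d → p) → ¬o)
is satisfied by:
  {d: True, v: True, p: False, o: False}
  {v: True, p: False, o: False, d: False}
  {d: True, v: True, p: True, o: False}
  {v: True, p: True, o: False, d: False}
  {d: True, p: False, o: False, v: False}
  {d: False, p: False, o: False, v: False}
  {d: True, p: True, o: False, v: False}
  {p: True, d: False, o: False, v: False}
  {d: True, o: True, v: True, p: False}
  {o: True, v: True, d: False, p: False}
  {d: True, o: True, v: True, p: True}
  {o: True, v: True, p: True, d: False}
  {o: True, d: True, v: False, p: False}


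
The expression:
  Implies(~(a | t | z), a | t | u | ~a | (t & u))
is always true.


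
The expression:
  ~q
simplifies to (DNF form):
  ~q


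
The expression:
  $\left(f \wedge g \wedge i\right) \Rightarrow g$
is always true.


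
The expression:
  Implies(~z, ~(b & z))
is always true.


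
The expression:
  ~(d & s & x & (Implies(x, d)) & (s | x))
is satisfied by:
  {s: False, d: False, x: False}
  {x: True, s: False, d: False}
  {d: True, s: False, x: False}
  {x: True, d: True, s: False}
  {s: True, x: False, d: False}
  {x: True, s: True, d: False}
  {d: True, s: True, x: False}


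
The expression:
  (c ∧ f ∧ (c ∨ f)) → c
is always true.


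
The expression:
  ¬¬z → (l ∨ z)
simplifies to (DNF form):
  True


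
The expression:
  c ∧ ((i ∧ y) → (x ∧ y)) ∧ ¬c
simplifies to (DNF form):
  False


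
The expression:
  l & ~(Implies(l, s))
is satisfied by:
  {l: True, s: False}


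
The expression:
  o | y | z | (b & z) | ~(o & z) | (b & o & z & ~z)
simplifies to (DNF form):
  True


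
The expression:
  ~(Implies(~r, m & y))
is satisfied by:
  {r: False, m: False, y: False}
  {y: True, r: False, m: False}
  {m: True, r: False, y: False}


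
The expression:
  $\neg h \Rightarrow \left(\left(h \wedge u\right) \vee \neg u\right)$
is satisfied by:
  {h: True, u: False}
  {u: False, h: False}
  {u: True, h: True}


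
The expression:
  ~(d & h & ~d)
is always true.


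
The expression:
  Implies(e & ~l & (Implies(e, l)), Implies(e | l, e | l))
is always true.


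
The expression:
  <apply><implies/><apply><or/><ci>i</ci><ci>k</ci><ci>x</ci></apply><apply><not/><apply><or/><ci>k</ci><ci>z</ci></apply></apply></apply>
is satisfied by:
  {x: False, z: False, k: False, i: False}
  {i: True, x: False, z: False, k: False}
  {x: True, i: False, z: False, k: False}
  {i: True, x: True, z: False, k: False}
  {z: True, i: False, x: False, k: False}


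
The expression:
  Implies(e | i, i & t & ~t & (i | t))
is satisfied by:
  {i: False, e: False}


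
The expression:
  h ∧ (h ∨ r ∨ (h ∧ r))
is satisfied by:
  {h: True}


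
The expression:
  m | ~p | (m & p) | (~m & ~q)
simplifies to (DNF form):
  m | ~p | ~q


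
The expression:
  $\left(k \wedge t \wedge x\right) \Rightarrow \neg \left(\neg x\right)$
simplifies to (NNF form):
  $\text{True}$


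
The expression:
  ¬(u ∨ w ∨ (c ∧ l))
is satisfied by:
  {u: False, w: False, l: False, c: False}
  {c: True, u: False, w: False, l: False}
  {l: True, u: False, w: False, c: False}


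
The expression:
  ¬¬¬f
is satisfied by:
  {f: False}


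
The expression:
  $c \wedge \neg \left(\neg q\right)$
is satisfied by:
  {c: True, q: True}


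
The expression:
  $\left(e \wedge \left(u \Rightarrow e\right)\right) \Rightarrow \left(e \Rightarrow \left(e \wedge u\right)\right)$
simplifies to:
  $u \vee \neg e$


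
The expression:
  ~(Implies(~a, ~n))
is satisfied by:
  {n: True, a: False}


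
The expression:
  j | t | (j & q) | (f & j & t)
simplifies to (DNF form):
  j | t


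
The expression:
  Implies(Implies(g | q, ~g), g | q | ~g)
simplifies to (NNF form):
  True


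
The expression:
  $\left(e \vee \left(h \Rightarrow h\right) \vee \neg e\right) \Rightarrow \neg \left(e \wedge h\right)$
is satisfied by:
  {h: False, e: False}
  {e: True, h: False}
  {h: True, e: False}


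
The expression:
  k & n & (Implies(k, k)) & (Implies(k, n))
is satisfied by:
  {n: True, k: True}


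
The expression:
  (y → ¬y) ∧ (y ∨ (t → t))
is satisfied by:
  {y: False}


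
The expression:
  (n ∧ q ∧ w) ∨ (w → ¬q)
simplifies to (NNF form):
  n ∨ ¬q ∨ ¬w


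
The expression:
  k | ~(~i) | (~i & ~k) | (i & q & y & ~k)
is always true.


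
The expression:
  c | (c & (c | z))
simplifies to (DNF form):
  c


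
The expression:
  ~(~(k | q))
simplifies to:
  k | q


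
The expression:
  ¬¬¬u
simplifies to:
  ¬u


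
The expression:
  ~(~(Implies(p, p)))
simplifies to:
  True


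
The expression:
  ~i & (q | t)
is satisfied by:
  {t: True, q: True, i: False}
  {t: True, q: False, i: False}
  {q: True, t: False, i: False}


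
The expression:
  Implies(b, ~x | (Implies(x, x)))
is always true.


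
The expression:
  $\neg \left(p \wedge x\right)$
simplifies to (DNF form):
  $\neg p \vee \neg x$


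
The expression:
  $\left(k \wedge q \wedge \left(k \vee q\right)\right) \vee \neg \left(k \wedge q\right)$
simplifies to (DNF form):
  $\text{True}$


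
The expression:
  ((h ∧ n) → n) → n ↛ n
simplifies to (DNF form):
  False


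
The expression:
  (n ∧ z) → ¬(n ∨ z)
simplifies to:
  ¬n ∨ ¬z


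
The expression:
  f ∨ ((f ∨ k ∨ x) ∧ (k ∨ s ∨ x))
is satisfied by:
  {x: True, k: True, f: True}
  {x: True, k: True, f: False}
  {x: True, f: True, k: False}
  {x: True, f: False, k: False}
  {k: True, f: True, x: False}
  {k: True, f: False, x: False}
  {f: True, k: False, x: False}


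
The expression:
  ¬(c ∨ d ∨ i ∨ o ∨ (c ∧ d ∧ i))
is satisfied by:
  {d: False, i: False, o: False, c: False}


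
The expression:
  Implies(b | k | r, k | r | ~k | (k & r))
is always true.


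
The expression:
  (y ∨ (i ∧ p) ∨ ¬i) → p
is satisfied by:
  {p: True, i: True, y: False}
  {p: True, i: False, y: False}
  {y: True, p: True, i: True}
  {y: True, p: True, i: False}
  {i: True, y: False, p: False}


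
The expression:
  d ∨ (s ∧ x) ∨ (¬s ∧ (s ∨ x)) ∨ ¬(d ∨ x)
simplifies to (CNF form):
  True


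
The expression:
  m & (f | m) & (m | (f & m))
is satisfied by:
  {m: True}


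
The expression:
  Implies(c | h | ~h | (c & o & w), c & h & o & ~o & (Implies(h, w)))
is never true.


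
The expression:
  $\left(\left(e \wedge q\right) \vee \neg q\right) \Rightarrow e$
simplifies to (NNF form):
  $e \vee q$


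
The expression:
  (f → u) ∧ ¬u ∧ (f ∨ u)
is never true.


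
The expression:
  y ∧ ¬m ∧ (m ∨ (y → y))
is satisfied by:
  {y: True, m: False}


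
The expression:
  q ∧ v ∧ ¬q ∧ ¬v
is never true.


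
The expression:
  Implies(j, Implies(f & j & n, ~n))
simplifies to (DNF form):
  ~f | ~j | ~n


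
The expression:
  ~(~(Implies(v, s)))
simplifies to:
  s | ~v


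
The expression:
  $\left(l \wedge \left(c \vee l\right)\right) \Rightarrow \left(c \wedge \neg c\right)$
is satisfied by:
  {l: False}


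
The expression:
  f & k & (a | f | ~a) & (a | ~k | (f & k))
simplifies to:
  f & k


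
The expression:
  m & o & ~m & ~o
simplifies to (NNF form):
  False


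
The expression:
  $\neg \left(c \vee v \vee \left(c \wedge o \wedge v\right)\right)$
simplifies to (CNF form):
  $\neg c \wedge \neg v$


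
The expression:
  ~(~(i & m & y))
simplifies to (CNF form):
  i & m & y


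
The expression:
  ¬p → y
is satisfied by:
  {y: True, p: True}
  {y: True, p: False}
  {p: True, y: False}


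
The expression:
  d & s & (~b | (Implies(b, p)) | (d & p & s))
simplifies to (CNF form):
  d & s & (p | ~b)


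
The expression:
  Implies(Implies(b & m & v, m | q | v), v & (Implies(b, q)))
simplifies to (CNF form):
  v & (q | ~b)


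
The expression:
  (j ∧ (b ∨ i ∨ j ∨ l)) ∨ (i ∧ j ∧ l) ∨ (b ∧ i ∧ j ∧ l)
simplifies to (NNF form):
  j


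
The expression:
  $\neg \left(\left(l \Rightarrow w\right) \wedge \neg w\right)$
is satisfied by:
  {l: True, w: True}
  {l: True, w: False}
  {w: True, l: False}


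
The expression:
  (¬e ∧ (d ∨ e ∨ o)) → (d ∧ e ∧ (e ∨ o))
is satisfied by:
  {e: True, d: False, o: False}
  {o: True, e: True, d: False}
  {e: True, d: True, o: False}
  {o: True, e: True, d: True}
  {o: False, d: False, e: False}


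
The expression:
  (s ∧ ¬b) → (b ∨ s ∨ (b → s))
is always true.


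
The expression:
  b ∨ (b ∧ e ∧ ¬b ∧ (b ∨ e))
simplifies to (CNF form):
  b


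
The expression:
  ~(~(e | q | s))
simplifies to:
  e | q | s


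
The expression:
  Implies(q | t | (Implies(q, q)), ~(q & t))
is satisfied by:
  {t: False, q: False}
  {q: True, t: False}
  {t: True, q: False}


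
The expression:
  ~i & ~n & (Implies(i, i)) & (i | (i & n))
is never true.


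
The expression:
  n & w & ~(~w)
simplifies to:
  n & w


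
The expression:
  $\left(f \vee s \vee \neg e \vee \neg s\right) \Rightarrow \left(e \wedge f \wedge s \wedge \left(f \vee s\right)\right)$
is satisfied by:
  {e: True, s: True, f: True}


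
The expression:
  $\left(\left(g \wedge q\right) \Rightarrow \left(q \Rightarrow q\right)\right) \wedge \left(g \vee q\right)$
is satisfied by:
  {q: True, g: True}
  {q: True, g: False}
  {g: True, q: False}


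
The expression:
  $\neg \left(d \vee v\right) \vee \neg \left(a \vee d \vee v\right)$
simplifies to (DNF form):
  $\neg d \wedge \neg v$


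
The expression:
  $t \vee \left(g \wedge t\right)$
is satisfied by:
  {t: True}


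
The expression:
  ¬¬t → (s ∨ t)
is always true.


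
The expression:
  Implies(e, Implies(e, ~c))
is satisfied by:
  {c: False, e: False}
  {e: True, c: False}
  {c: True, e: False}


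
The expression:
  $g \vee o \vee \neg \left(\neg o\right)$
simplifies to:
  $g \vee o$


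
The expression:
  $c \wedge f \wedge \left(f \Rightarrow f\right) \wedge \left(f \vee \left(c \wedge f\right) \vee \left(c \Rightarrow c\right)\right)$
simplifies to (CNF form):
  $c \wedge f$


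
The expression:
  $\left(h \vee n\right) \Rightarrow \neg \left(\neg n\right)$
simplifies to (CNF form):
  $n \vee \neg h$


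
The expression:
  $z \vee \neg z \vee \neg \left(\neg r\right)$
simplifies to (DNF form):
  $\text{True}$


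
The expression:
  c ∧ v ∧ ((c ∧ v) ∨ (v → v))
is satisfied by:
  {c: True, v: True}


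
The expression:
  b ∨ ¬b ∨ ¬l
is always true.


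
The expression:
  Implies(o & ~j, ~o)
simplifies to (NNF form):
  j | ~o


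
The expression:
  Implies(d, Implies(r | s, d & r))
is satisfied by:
  {r: True, s: False, d: False}
  {s: False, d: False, r: False}
  {r: True, d: True, s: False}
  {d: True, s: False, r: False}
  {r: True, s: True, d: False}
  {s: True, r: False, d: False}
  {r: True, d: True, s: True}


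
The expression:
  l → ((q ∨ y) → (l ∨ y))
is always true.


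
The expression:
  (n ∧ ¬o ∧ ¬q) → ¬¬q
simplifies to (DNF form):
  o ∨ q ∨ ¬n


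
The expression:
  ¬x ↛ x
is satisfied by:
  {x: False}


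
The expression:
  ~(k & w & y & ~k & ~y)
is always true.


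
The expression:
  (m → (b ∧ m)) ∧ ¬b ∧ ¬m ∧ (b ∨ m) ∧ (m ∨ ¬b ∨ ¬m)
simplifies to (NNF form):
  False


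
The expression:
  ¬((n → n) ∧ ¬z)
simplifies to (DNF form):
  z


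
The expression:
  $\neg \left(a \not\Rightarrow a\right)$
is always true.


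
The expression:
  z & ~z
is never true.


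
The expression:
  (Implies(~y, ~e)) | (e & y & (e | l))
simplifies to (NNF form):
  y | ~e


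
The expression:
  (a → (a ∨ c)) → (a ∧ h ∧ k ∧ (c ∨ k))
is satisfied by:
  {a: True, h: True, k: True}


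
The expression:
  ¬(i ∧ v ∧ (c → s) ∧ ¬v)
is always true.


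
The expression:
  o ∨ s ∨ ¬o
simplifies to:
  True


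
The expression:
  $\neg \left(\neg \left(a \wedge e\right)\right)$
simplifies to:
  $a \wedge e$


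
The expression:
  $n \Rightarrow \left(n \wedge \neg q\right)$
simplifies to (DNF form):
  $\neg n \vee \neg q$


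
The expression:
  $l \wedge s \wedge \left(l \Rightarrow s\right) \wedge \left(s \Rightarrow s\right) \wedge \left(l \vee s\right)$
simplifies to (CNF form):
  $l \wedge s$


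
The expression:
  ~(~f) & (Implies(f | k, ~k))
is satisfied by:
  {f: True, k: False}


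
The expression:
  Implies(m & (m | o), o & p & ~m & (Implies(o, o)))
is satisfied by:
  {m: False}


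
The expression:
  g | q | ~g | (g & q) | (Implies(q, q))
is always true.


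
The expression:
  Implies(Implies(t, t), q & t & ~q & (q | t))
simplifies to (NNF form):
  False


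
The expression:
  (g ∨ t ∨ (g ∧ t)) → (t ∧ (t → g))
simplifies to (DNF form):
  (g ∧ t) ∨ (¬g ∧ ¬t)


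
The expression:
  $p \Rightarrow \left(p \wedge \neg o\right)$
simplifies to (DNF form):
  $\neg o \vee \neg p$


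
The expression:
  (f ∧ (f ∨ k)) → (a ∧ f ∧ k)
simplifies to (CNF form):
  (a ∨ ¬f) ∧ (k ∨ ¬f)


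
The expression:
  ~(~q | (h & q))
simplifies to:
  q & ~h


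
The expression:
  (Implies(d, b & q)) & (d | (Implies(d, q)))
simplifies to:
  ~d | (b & q)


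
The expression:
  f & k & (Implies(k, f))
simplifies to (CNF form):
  f & k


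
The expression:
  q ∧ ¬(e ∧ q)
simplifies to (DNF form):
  q ∧ ¬e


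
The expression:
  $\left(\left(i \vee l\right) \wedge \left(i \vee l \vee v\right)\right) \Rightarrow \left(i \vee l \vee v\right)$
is always true.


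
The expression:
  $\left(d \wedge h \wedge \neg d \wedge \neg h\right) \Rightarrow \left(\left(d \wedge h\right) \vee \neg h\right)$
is always true.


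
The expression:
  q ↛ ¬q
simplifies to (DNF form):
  q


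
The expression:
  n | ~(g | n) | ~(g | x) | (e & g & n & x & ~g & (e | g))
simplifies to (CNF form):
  n | ~g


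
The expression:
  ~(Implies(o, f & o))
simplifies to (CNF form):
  o & ~f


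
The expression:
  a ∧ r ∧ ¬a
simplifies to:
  False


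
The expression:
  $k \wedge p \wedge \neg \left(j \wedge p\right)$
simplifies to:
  $k \wedge p \wedge \neg j$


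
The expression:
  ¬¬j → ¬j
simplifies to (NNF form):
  ¬j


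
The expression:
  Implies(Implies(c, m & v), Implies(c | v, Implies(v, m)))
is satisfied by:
  {c: True, m: True, v: False}
  {c: True, v: False, m: False}
  {m: True, v: False, c: False}
  {m: False, v: False, c: False}
  {c: True, m: True, v: True}
  {c: True, v: True, m: False}
  {m: True, v: True, c: False}


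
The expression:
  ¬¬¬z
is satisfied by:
  {z: False}


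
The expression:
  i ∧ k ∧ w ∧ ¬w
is never true.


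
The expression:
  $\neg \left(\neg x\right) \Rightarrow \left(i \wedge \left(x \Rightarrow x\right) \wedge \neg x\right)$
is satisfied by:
  {x: False}


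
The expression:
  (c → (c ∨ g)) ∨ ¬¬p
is always true.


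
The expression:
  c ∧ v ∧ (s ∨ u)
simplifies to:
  c ∧ v ∧ (s ∨ u)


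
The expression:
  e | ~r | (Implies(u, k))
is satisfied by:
  {k: True, e: True, u: False, r: False}
  {k: True, u: False, e: False, r: False}
  {e: True, k: False, u: False, r: False}
  {k: False, u: False, e: False, r: False}
  {r: True, k: True, e: True, u: False}
  {r: True, k: True, u: False, e: False}
  {r: True, e: True, k: False, u: False}
  {r: True, k: False, u: False, e: False}
  {k: True, u: True, e: True, r: False}
  {k: True, u: True, r: False, e: False}
  {u: True, e: True, r: False, k: False}
  {u: True, r: False, e: False, k: False}
  {k: True, u: True, r: True, e: True}
  {k: True, u: True, r: True, e: False}
  {u: True, r: True, e: True, k: False}


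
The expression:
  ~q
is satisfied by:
  {q: False}


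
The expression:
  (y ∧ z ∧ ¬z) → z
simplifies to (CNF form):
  True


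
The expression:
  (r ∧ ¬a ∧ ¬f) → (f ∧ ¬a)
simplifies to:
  a ∨ f ∨ ¬r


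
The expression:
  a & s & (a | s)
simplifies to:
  a & s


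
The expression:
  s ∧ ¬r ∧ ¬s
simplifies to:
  False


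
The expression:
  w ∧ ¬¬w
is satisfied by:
  {w: True}


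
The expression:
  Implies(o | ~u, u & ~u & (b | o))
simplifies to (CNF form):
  u & ~o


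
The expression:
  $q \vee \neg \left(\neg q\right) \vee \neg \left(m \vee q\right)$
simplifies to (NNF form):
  $q \vee \neg m$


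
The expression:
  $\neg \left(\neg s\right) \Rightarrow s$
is always true.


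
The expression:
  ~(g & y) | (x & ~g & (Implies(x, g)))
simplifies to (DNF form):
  ~g | ~y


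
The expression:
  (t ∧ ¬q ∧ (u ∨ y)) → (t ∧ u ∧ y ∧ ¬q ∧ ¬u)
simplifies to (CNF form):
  (q ∨ ¬t ∨ ¬u) ∧ (q ∨ ¬t ∨ ¬y)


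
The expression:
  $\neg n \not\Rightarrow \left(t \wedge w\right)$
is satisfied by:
  {n: False, w: False, t: False}
  {t: True, n: False, w: False}
  {w: True, n: False, t: False}


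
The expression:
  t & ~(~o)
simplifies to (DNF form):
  o & t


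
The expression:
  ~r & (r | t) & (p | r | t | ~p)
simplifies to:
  t & ~r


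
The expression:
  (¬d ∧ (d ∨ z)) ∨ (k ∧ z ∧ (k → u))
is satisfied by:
  {z: True, u: True, k: True, d: False}
  {z: True, u: True, k: False, d: False}
  {z: True, k: True, u: False, d: False}
  {z: True, k: False, u: False, d: False}
  {z: True, d: True, u: True, k: True}


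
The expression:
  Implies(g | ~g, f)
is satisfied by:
  {f: True}


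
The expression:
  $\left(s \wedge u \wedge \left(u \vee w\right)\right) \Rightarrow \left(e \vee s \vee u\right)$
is always true.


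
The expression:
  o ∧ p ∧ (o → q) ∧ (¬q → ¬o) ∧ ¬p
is never true.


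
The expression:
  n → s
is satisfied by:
  {s: True, n: False}
  {n: False, s: False}
  {n: True, s: True}


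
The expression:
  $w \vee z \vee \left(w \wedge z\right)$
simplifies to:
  $w \vee z$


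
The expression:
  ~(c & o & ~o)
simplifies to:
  True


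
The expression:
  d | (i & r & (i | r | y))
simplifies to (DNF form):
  d | (i & r)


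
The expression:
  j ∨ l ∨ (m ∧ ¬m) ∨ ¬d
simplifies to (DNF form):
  j ∨ l ∨ ¬d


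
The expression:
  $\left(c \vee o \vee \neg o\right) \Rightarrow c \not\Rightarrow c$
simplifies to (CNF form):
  $\text{False}$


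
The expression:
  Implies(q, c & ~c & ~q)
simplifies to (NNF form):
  ~q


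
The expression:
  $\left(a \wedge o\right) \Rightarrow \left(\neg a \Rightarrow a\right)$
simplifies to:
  $\text{True}$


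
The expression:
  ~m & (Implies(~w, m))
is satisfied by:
  {w: True, m: False}


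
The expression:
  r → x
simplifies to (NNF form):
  x ∨ ¬r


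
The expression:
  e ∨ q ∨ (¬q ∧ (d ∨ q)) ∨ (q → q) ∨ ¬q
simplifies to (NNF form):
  True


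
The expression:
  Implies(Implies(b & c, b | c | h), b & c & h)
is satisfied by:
  {h: True, c: True, b: True}


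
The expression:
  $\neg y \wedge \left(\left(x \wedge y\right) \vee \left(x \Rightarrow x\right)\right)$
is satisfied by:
  {y: False}
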